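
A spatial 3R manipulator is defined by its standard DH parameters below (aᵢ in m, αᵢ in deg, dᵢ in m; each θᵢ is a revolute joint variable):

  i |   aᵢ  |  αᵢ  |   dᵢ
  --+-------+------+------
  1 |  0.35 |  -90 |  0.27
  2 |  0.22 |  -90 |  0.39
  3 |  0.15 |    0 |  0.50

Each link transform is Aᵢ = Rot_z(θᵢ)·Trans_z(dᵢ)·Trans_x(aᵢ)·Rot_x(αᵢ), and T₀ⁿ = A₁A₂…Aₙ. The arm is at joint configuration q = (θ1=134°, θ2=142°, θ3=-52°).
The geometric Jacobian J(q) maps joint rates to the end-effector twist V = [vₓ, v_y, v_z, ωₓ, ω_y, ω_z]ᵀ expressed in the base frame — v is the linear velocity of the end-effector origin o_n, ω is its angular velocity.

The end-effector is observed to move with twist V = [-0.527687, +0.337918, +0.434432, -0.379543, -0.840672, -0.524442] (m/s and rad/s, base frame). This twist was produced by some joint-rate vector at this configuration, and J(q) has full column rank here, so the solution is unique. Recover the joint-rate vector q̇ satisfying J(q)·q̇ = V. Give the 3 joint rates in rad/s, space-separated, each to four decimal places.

-0.9610 0.8570 0.5540

o_n = [-0.2239, -0.4997, 0.4717]
J₁: ẑ×o_n = [0.4997, -0.2239, 0.0000], ω = ẑ
J2: z=[-0.7193, -0.6947, 0.0000] o=[-0.2431, 0.2518, 0.2700] → [-0.1401, 0.1451, 0.5540, -0.7193, -0.6947, 0.0000]
J3: z=[0.4277, -0.4429, 0.7880] o=[-0.4032, -0.1439, 0.1346] → [0.1311, -0.0029, -0.0728, 0.4277, -0.4429, 0.7880]
q̇ = J⁺·V = [-0.9610, 0.8570, 0.5540]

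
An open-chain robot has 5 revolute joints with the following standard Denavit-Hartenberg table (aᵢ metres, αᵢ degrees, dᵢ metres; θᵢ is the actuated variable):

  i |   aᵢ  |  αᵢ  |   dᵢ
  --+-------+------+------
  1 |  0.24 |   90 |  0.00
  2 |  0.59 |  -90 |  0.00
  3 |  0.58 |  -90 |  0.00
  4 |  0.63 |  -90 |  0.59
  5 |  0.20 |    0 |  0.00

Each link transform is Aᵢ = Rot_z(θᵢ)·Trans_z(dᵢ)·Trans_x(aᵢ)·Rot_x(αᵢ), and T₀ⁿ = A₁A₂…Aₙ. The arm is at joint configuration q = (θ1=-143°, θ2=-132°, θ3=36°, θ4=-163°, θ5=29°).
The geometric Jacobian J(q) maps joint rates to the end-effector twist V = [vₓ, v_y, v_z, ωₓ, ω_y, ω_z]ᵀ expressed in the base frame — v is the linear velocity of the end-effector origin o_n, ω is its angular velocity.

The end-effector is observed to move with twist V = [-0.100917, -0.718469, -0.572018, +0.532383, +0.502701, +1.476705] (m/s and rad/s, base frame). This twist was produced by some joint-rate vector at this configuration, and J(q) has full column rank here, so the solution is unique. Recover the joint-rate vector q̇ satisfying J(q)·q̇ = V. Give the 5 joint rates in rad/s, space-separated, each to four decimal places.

o_n = [-0.0800, -0.4201, -0.2665]
J₁: ẑ×o_n = [0.4201, -0.0800, 0.0000], ω = ẑ
J2: z=[-0.6018, 0.7986, 0.0000] o=[-0.1917, -0.1444, 0.0000] → [-0.2128, -0.1604, 0.0767, -0.6018, 0.7986, 0.0000]
J3: z=[-0.5935, -0.4472, -0.6691] o=[0.1236, 0.0932, -0.4385] → [-0.4203, 0.2383, 0.2135, -0.5935, -0.4472, -0.6691]
J4: z=[0.1728, -0.8828, 0.4368] o=[0.5795, 0.0098, -0.7872] → [-0.2719, -0.3781, -0.6566, 0.1728, -0.8828, 0.4368]
J5: z=[-0.3377, -0.4697, -0.8157] o=[0.0986, -0.5069, -0.2905] → [0.0595, 0.1538, -0.1132, -0.3377, -0.4697, -0.8157]
q̇ = J⁺·V = [-0.0900, 0.6050, -0.8040, 0.8220, -0.8210]

-0.0900 0.6050 -0.8040 0.8220 -0.8210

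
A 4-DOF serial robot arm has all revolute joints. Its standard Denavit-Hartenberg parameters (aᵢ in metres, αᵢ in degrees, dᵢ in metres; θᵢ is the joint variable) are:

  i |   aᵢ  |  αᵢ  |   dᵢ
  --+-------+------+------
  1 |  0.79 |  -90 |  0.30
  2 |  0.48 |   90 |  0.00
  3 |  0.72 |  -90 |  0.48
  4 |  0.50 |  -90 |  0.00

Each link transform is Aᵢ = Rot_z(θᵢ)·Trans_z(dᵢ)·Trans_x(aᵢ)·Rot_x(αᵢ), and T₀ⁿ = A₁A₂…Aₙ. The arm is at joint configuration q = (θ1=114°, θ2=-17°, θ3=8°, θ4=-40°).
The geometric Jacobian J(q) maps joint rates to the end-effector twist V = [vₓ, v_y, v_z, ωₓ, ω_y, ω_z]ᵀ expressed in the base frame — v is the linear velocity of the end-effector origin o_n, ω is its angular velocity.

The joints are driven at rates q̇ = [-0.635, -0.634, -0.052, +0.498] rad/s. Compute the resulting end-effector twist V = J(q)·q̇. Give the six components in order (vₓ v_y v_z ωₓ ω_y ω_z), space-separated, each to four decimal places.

o_n = [-0.9778, 1.8188, 1.5261]
J₁: ẑ×o_n = [-1.8188, -0.9778, 0.0000], ω = ẑ
J2: z=[-0.9135, -0.4067, 0.0000] o=[-0.3213, 0.7217, 0.3000] → [-0.4987, 1.1201, -1.2693, -0.9135, -0.4067, 0.0000]
J3: z=[0.1189, -0.2671, 0.9563] o=[-0.5080, 1.1410, 0.4403] → [-0.9381, -0.5784, -0.0449, 0.1189, -0.2671, 0.9563]
J4: z=[-0.8505, -0.5244, -0.0407] o=[-0.8198, 1.5950, 1.1078] → [-0.2102, 0.3622, -0.2732, -0.8505, -0.5244, -0.0407]
V = J·q̇ = [1.4152, 0.1212, 0.6710, 0.1494, 0.0106, -0.7050]

1.4152 0.1212 0.6710 0.1494 0.0106 -0.7050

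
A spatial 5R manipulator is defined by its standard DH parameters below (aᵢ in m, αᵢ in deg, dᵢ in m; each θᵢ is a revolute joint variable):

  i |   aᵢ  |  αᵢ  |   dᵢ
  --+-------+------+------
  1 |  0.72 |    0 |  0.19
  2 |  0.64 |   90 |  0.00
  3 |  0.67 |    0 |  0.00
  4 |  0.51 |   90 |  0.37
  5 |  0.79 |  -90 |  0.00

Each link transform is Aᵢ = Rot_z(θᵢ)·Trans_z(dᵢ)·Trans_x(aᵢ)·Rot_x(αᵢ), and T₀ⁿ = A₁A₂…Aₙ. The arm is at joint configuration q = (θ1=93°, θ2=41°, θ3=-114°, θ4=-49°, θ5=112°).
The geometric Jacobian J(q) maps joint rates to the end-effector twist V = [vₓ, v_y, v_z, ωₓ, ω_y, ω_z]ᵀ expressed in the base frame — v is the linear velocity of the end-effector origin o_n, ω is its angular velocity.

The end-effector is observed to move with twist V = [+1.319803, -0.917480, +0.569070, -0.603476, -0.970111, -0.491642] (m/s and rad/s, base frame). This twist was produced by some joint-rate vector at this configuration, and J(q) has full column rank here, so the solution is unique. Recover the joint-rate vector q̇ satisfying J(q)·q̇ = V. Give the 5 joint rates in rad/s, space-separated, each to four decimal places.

-0.6730 -0.7300 -0.5070 -0.6010 0.9530

o_n = [0.6423, 1.6020, -0.4847]
J₁: ẑ×o_n = [-1.6020, 0.6423, 0.0000], ω = ẑ
J2: z=[0.0000, 0.0000, 1.0000] o=[-0.0377, 0.7190, 0.1900] → [-0.8829, 0.6800, 0.0000, 0.0000, 0.0000, 1.0000]
J3: z=[0.7193, 0.6947, 0.0000] o=[-0.4823, 1.1794, 0.1900] → [-0.4687, 0.4853, -0.4772, 0.7193, 0.6947, 0.0000]
J4: z=[0.7193, 0.6947, 0.0000] o=[-0.2930, 0.9834, -0.4221] → [-0.0435, 0.0450, -0.2047, 0.7193, 0.6947, 0.0000]
J5: z=[0.2031, -0.2103, 0.9563] o=[0.3120, 0.8896, -0.5712] → [-0.6995, 0.2983, 0.2142, 0.2031, -0.2103, 0.9563]
q̇ = J⁺·V = [-0.6730, -0.7300, -0.5070, -0.6010, 0.9530]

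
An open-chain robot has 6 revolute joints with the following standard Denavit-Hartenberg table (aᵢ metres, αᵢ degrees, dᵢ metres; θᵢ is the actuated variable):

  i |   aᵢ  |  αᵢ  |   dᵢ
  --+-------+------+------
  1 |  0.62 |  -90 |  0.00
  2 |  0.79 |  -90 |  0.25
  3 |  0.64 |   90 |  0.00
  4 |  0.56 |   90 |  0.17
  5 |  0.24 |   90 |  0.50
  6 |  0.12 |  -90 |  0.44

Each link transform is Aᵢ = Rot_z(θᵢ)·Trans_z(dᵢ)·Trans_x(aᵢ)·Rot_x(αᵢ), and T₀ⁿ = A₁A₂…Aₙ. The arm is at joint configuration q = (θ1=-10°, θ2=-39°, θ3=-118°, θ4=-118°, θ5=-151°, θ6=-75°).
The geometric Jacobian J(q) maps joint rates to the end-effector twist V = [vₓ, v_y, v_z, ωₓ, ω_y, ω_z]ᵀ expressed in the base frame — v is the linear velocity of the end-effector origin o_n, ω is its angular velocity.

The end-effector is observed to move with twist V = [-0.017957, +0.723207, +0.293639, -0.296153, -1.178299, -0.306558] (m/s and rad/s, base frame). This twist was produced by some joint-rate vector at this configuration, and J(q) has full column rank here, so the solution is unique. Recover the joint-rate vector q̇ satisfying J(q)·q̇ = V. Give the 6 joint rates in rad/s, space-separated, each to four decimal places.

o_n = [0.9384, 0.1102, 0.1233]
J₁: ẑ×o_n = [-0.1102, 0.9384, 0.0000], ω = ẑ
J2: z=[0.1736, 0.9848, 0.0000] o=[0.6106, -0.1077, 0.0000] → [0.1214, -0.0214, -0.2850, 0.1736, 0.9848, 0.0000]
J3: z=[0.6198, -0.1093, -0.7771] o=[1.2586, 0.0319, 0.4972] → [0.1017, 0.4806, 0.0135, 0.6198, -0.1093, -0.7771]
J4: z=[-0.7573, -0.3432, -0.5557] o=[1.1268, 0.6290, 0.3081] → [-0.2249, -0.0352, 0.3282, -0.7573, -0.3432, -0.5557]
J5: z=[0.4728, -0.8750, -0.1040] o=[0.7458, 0.3794, 0.6755] → [0.4552, 0.2411, 0.0412, 0.4728, -0.8750, -0.1040]
J6: z=[-0.4439, -0.1346, -0.8859] o=[1.1649, 0.0535, 0.5151] → [0.1029, 0.0267, -0.0556, -0.4439, -0.1346, -0.8859]
q̇ = J⁺·V = [0.5490, -0.7740, 0.2610, 0.2710, 0.2540, 0.5370]

0.5490 -0.7740 0.2610 0.2710 0.2540 0.5370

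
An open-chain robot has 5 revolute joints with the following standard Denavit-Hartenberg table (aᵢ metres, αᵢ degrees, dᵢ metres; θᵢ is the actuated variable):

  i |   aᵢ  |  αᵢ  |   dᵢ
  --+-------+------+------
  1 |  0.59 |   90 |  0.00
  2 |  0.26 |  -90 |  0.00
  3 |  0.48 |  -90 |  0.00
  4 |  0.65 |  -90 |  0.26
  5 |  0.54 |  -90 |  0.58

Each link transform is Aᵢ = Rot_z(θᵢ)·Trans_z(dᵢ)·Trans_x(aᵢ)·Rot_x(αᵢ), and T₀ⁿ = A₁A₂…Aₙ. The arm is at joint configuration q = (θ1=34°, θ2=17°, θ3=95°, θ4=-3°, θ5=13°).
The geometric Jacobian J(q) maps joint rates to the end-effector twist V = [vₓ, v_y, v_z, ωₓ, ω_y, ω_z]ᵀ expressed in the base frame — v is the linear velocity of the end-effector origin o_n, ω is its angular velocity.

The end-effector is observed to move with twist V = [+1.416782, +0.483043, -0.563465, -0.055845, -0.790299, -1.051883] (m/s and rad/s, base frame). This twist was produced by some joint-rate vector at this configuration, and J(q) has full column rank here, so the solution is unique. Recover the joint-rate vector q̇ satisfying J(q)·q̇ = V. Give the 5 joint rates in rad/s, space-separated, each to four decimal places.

o_n = [-0.3369, 1.7828, -0.5023]
J₁: ẑ×o_n = [-1.7828, -0.3369, 0.0000], ω = ẑ
J2: z=[0.5592, -0.8290, 0.0000] o=[0.4891, 0.3299, 0.0000] → [0.4164, 0.2809, 0.1276, 0.5592, -0.8290, 0.0000]
J3: z=[-0.2424, -0.1635, 0.9563] o=[0.6953, 0.4690, 0.0760] → [-1.1619, -1.1273, -0.4872, -0.2424, -0.1635, 0.9563]
J4: z=[-0.7411, -0.6050, -0.2913] o=[0.3947, 0.8430, 0.0638] → [0.6162, -0.2064, -1.1391, -0.7411, -0.6050, -0.2913]
J5: z=[0.2093, 0.2041, -0.9563] o=[-0.2127, 1.1860, 0.0040] → [0.4674, 0.2248, 0.1503, 0.2093, 0.2041, -0.9563]
q̇ = J⁺·V = [-0.0720, 0.5840, -0.3010, 0.7540, 0.4940]

-0.0720 0.5840 -0.3010 0.7540 0.4940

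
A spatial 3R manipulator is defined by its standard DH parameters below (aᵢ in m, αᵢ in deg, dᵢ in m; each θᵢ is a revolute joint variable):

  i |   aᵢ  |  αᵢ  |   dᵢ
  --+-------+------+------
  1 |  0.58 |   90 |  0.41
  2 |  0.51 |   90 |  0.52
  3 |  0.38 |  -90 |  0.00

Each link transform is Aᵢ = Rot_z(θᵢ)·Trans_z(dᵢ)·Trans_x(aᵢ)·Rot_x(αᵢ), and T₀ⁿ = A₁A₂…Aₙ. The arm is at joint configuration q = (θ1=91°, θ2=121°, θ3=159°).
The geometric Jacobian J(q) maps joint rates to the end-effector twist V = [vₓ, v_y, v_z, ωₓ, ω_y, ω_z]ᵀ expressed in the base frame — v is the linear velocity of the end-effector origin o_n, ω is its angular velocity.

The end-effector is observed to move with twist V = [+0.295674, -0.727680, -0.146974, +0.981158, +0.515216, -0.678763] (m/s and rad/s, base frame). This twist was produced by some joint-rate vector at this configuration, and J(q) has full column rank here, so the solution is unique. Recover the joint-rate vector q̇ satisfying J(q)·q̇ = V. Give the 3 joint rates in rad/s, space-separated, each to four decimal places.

o_n = [0.6474, 0.5114, 0.5431]
J₁: ẑ×o_n = [-0.5114, 0.6474, 0.0000], ω = ẑ
J2: z=[0.9998, 0.0175, 0.0000] o=[-0.0101, 0.5799, 0.4100] → [0.0023, -0.1330, -0.0800, 0.9998, 0.0175, 0.0000]
J3: z=[-0.0150, 0.8570, 0.5150] o=[0.5144, 0.3264, 0.8472] → [-0.3559, 0.0639, -0.1167, -0.0150, 0.8570, 0.5150]
q̇ = J⁺·V = [-0.9780, 0.9900, 0.5810]

-0.9780 0.9900 0.5810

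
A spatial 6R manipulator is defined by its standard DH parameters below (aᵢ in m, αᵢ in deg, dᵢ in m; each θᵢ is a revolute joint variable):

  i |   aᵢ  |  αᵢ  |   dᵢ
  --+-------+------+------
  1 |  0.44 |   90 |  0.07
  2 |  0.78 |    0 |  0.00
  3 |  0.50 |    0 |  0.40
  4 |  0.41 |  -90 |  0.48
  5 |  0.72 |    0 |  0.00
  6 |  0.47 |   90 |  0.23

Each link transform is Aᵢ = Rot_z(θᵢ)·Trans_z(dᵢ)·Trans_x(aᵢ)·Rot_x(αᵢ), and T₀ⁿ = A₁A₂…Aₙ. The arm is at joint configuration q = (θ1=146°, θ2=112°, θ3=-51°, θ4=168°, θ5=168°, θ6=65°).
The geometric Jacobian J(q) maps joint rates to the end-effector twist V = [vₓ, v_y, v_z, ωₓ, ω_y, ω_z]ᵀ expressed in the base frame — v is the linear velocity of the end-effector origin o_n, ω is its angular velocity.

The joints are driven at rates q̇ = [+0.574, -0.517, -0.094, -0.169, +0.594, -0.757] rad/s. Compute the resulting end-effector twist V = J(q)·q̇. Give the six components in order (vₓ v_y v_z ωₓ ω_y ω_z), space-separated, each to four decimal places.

-1.4177 0.7527 -0.3145 -0.3342 -0.7154 0.6809

o_n = [-0.1630, 1.4436, 1.5152]
J₁: ẑ×o_n = [-1.4436, -0.1630, 0.0000], ω = ẑ
J2: z=[0.5592, 0.8290, 0.0000] o=[-0.3648, 0.2460, 0.0700] → [1.1981, -0.8081, 0.5024, 0.5592, 0.8290, 0.0000]
J3: z=[0.5592, 0.8290, 0.0000] o=[-0.1225, 0.0827, 0.7932] → [0.5985, -0.4037, 0.7946, 0.5592, 0.8290, 0.0000]
J4: z=[0.5592, 0.8290, 0.0000] o=[-0.0998, 0.5498, 1.2305] → [0.2360, -0.1592, 0.5522, 0.5592, 0.8290, 0.0000]
J5: z=[-0.6257, 0.4220, -0.6561] o=[0.3916, 0.7973, 0.9211] → [0.6747, 0.7356, -0.1703, -0.6257, 0.4220, -0.6561]
J6: z=[-0.6257, 0.4220, -0.6561] o=[-0.0752, 0.9316, 1.4526] → [0.3623, 0.0968, -0.2833, -0.6257, 0.4220, -0.6561]
V = J·q̇ = [-1.4177, 0.7527, -0.3145, -0.3342, -0.7154, 0.6809]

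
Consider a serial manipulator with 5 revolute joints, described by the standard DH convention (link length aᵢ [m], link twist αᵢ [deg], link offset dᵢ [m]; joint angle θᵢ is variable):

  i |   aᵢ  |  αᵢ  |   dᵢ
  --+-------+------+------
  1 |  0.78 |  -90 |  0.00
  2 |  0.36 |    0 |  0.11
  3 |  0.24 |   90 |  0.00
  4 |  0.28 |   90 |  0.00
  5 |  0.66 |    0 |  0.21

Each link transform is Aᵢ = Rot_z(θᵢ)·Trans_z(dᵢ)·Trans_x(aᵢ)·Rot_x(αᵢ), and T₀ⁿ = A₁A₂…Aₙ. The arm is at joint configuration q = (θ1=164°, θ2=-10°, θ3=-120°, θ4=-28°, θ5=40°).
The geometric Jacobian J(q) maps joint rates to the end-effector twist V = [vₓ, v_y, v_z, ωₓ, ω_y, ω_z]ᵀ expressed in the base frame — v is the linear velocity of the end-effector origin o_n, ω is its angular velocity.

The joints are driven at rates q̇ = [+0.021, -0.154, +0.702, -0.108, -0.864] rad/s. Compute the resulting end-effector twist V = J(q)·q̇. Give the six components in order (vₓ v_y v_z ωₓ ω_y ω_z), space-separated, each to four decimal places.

o_n = [-0.1398, 0.5022, 0.4295]
J₁: ẑ×o_n = [-0.5022, -0.1398, 0.0000], ω = ẑ
J2: z=[-0.2756, -0.9613, 0.0000] o=[-0.7498, 0.2150, 0.0000] → [-0.4129, 0.1184, 0.5072, -0.2756, -0.9613, 0.0000]
J3: z=[-0.2756, -0.9613, 0.0000] o=[-1.1209, 0.2070, 0.0625] → [-0.3528, 0.1012, 0.8617, -0.2756, -0.9613, 0.0000]
J4: z=[0.7364, -0.2112, -0.6428] o=[-0.9726, 0.1645, 0.2464] → [0.1784, -0.6702, 0.4246, 0.7364, -0.2112, -0.6428]
J5: z=[-0.0467, 0.9319, -0.3596] o=[-0.7836, 0.2470, 0.4357] → [0.0860, -0.2318, -0.6119, -0.0467, 0.9319, -0.3596]
V = J·q̇ = [-0.2881, 0.3225, 1.0097, -0.1902, -1.3091, 0.4011]

-0.2881 0.3225 1.0097 -0.1902 -1.3091 0.4011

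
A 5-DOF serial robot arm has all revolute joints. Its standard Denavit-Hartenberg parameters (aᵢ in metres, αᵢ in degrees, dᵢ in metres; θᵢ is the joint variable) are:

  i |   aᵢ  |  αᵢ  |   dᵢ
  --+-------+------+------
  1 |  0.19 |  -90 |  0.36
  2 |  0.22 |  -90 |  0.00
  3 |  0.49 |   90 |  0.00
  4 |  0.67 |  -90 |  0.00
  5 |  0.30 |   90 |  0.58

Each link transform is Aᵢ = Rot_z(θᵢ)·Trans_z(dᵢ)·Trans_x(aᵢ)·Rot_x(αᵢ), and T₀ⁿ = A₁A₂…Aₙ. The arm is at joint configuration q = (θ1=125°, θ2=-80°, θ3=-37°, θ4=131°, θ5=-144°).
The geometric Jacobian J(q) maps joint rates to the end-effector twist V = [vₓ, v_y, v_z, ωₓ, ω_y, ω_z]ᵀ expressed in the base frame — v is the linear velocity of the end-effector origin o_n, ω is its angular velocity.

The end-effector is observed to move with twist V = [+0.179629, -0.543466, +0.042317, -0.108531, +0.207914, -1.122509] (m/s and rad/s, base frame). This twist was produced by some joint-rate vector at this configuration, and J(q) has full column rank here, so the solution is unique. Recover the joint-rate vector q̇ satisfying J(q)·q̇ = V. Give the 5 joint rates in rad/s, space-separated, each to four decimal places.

-0.3950 -0.6090 0.5220 0.8690 0.2540

o_n = [-0.0723, 0.0971, 0.3029]
J₁: ẑ×o_n = [-0.0971, -0.0723, 0.0000], ω = ẑ
J2: z=[-0.8192, -0.5736, 0.0000] o=[-0.1090, 0.1556, 0.3600] → [0.0328, -0.0468, 0.0690, -0.8192, -0.5736, 0.0000]
J3: z=[-0.5649, 0.8067, -0.1736] o=[-0.1309, 0.1869, 0.5767] → [-0.2365, -0.1648, 0.0035, -0.5649, 0.8067, -0.1736]
J4: z=[-0.5943, -0.5437, -0.5927] o=[-0.4114, 0.0735, 0.9620] → [0.3724, -0.5927, 0.1703, -0.5943, -0.5437, -0.5927]
J5: z=[0.8027, -0.3545, -0.4797] o=[-0.4454, 0.5832, 0.5285] → [-0.1532, 0.0022, -0.2579, 0.8027, -0.3545, -0.4797]
q̇ = J⁺·V = [-0.3950, -0.6090, 0.5220, 0.8690, 0.2540]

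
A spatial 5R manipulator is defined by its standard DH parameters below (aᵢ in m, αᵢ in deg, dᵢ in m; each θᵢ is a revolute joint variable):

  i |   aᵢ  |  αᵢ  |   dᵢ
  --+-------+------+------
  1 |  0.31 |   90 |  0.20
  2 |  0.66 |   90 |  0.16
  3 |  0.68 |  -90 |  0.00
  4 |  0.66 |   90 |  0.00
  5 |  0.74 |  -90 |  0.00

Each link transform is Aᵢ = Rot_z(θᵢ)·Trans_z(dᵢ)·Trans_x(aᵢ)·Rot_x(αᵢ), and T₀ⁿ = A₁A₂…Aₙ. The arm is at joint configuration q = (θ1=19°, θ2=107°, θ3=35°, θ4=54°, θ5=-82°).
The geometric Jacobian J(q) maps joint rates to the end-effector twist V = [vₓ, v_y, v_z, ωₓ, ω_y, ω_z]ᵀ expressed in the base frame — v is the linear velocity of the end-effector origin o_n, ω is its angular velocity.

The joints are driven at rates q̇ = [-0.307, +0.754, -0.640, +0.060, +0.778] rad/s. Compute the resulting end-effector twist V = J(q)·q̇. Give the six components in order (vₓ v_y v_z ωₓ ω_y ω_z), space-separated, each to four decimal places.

o_n = [-0.7518, -0.4778, 1.9366]
J₁: ẑ×o_n = [0.4778, -0.7518, 0.0000], ω = ẑ
J2: z=[0.3256, -0.9455, 0.0000] o=[0.2931, 0.1009, 0.2000] → [-1.6420, -0.5654, -1.1764, 0.3256, -0.9455, 0.0000]
J3: z=[0.9042, 0.3113, 0.2924] o=[0.1627, -0.1132, 0.8312] → [0.4508, -1.2670, -0.0449, 0.9042, 0.3113, 0.2924]
J4: z=[0.4253, -0.7199, -0.5485] o=[0.1357, -0.5350, 1.3638] → [-0.3810, 0.2433, -0.6147, 0.4253, -0.7199, -0.5485]
J5: z=[0.4994, -0.3188, 0.8056] o=[-0.3625, -0.9419, 1.5116] → [-0.5094, -0.5259, 0.1076, 0.4994, -0.3188, 0.8056]
V = J·q̇ = [-2.0924, 0.2208, -0.8114, 0.0808, -1.2034, 0.0997]

-2.0924 0.2208 -0.8114 0.0808 -1.2034 0.0997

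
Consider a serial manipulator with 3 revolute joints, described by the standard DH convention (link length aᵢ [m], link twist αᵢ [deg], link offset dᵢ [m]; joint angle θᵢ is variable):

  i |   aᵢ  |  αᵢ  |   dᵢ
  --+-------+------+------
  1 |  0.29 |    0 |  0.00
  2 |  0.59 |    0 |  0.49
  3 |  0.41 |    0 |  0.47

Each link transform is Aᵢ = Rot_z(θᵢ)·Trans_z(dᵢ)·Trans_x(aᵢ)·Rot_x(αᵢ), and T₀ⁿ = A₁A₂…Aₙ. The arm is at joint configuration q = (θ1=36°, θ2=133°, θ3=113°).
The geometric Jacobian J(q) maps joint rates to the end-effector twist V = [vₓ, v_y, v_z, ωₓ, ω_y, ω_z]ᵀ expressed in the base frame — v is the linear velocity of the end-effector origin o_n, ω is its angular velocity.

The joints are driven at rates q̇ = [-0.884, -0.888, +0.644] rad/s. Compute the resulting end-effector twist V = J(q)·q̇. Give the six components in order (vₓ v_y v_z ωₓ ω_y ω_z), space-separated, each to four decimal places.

-0.1022 0.7227 0.0000 0.0000 0.0000 -1.1280

o_n = [-0.2593, -0.1180, 0.9600]
J₁: ẑ×o_n = [0.1180, -0.2593, 0.0000], ω = ẑ
J2: z=[0.0000, 0.0000, 1.0000] o=[0.2346, 0.1705, 0.0000] → [0.2885, -0.4939, 0.0000, 0.0000, 0.0000, 1.0000]
J3: z=[0.0000, 0.0000, 1.0000] o=[-0.3445, 0.2830, 0.4900] → [0.4010, 0.0852, -0.0000, 0.0000, 0.0000, 1.0000]
V = J·q̇ = [-0.1022, 0.7227, 0.0000, 0.0000, 0.0000, -1.1280]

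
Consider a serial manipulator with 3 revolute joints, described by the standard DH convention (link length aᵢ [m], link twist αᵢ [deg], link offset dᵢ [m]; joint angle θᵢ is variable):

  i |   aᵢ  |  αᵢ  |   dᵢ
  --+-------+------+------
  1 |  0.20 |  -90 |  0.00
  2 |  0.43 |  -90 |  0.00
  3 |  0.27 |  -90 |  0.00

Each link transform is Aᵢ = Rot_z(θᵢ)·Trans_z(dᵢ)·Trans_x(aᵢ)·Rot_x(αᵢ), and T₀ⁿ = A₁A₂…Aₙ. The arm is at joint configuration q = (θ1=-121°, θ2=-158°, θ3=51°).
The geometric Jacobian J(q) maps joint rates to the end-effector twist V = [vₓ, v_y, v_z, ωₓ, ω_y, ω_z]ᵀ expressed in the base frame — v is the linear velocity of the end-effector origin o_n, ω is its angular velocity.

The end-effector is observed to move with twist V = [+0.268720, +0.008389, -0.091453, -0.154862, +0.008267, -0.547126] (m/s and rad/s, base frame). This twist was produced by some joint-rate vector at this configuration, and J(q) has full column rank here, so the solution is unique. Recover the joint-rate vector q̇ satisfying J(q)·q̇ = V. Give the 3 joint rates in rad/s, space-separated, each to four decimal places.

o_n = [0.0036, 0.4134, 0.2247]
J₁: ẑ×o_n = [-0.4134, 0.0036, 0.0000], ω = ẑ
J2: z=[0.8572, -0.5150, 0.0000] o=[-0.1030, -0.1714, 0.0000] → [-0.1157, -0.1926, 0.5562, 0.8572, -0.5150, 0.0000]
J3: z=[-0.1929, -0.3211, 0.9272] o=[0.1023, 0.1703, 0.1611] → [-0.2458, -0.0792, -0.0786, -0.1929, -0.3211, 0.9272]
q̇ = J⁺·V = [-0.7270, -0.1370, 0.1940]

-0.7270 -0.1370 0.1940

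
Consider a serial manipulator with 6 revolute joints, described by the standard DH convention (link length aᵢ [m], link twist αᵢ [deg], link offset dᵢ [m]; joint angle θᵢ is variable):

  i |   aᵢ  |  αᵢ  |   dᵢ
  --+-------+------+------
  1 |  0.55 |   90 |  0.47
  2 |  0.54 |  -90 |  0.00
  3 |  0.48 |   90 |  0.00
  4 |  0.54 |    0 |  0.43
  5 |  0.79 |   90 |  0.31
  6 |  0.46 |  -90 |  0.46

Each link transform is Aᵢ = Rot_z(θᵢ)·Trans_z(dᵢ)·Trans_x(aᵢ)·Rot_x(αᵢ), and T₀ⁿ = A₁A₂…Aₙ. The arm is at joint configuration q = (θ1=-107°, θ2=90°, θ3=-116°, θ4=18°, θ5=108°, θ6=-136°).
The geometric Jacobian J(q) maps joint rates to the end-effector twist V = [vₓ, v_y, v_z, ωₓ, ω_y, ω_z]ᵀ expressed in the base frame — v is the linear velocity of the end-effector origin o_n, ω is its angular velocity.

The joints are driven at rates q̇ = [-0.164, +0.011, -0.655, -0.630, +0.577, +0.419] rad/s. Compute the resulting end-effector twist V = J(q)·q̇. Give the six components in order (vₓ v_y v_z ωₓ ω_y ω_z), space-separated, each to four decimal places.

o_n = [-0.6900, 0.4815, 0.1517]
J₁: ẑ×o_n = [-0.4815, -0.6900, 0.0000], ω = ẑ
J2: z=[-0.9563, 0.2924, 0.0000] o=[-0.1608, -0.5260, 0.4700] → [-0.0931, -0.3044, -0.8087, -0.9563, 0.2924, 0.0000]
J3: z=[0.2924, 0.9563, 0.0000] o=[-0.1608, -0.5260, 1.0100] → [-0.8208, 0.2509, 0.8006, 0.2924, 0.9563, 0.0000]
J4: z=[0.4192, -0.1282, -0.8988] o=[-0.5734, -0.3998, 0.7996] → [0.8751, 0.3764, 0.3545, 0.4192, -0.1282, -0.8988]
J5: z=[0.4192, -0.1282, -0.8988] o=[-0.7857, -0.1604, 0.1880] → [0.5816, -0.0708, 0.2813, 0.4192, -0.1282, -0.8988]
J6: z=[-0.5235, 0.7747, -0.3546] o=[-0.0698, 0.2890, 0.1129] → [0.0983, 0.2403, 0.3797, -0.5235, 0.7747, -0.3546]
V = J·q̇ = [0.4410, -0.2319, -0.4352, -0.4436, -0.2918, -0.2650]

0.4410 -0.2319 -0.4352 -0.4436 -0.2918 -0.2650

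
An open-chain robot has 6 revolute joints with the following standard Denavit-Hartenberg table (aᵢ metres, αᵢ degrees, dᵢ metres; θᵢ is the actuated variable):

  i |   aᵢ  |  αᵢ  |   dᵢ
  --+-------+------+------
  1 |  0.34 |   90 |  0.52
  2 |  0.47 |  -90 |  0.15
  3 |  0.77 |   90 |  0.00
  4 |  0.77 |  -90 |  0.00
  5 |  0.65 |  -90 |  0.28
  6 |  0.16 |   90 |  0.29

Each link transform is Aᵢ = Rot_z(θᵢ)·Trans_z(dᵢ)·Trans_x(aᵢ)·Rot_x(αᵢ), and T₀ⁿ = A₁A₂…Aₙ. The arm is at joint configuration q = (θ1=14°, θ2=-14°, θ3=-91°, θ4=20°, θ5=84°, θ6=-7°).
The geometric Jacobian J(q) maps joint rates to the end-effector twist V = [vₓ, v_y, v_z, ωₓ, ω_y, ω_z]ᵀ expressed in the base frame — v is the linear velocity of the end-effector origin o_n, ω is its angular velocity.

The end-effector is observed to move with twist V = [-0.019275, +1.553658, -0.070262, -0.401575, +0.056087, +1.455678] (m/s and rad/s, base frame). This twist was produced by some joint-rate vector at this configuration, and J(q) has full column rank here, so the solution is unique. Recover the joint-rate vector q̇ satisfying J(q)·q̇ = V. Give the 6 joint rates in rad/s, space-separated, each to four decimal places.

o_n = [1.9799, -0.9121, 0.6704]
J₁: ẑ×o_n = [0.9121, 1.9799, -0.0000], ω = ẑ
J2: z=[0.2419, -0.9703, 0.0000] o=[0.3299, 0.0823, 0.5200] → [-0.1459, -0.0364, 1.3604, 0.2419, -0.9703, 0.0000]
J3: z=[0.2347, 0.0585, 0.9703] o=[0.8087, 0.0470, 0.4063] → [0.9461, 1.0744, -0.2937, 0.2347, 0.0585, 0.9703]
J4: z=[-0.9456, -0.2178, 0.2419] o=[0.9823, -0.7031, 0.4095] → [-0.0063, 0.4880, 0.4148, -0.9456, -0.2178, 0.2419]
J5: z=[0.1435, 0.3882, 0.9103] o=[1.2072, -1.3926, 0.6681] → [-0.4366, 0.7030, -0.2310, 0.1435, 0.3882, 0.9103]
J6: z=[-0.1917, 0.9133, -0.3593] o=[1.8785, -1.2040, 0.7895] → [-0.0039, -0.0593, -0.1486, -0.1917, 0.9133, -0.3593]
q̇ = J⁺·V = [0.1840, -0.0800, 0.2080, 0.6460, 0.8990, -0.2650]

0.1840 -0.0800 0.2080 0.6460 0.8990 -0.2650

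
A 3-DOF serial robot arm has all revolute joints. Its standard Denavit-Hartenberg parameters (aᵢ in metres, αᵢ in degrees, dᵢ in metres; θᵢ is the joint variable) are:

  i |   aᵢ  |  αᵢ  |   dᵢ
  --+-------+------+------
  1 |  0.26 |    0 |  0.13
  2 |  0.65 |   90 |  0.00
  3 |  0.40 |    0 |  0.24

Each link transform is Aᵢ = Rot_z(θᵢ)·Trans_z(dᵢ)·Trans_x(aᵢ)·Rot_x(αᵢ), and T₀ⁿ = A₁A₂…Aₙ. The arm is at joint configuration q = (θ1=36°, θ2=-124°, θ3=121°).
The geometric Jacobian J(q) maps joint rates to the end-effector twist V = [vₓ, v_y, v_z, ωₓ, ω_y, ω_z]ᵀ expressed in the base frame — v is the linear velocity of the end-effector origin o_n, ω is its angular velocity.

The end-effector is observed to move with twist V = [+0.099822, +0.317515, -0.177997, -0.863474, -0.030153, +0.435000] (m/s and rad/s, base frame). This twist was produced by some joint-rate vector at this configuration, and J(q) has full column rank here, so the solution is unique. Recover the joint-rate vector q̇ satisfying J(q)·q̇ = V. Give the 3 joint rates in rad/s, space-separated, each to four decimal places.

o_n = [-0.0140, -0.2993, 0.4729]
J₁: ẑ×o_n = [0.2993, -0.0140, 0.0000], ω = ẑ
J2: z=[0.0000, 0.0000, 1.0000] o=[0.2103, 0.1528, 0.1300] → [0.4521, -0.2244, 0.0000, 0.0000, 0.0000, 1.0000]
J3: z=[-0.9994, -0.0349, 0.0000] o=[0.2330, -0.4968, 0.1300] → [-0.0120, 0.3427, -0.2060, -0.9994, -0.0349, 0.0000]
q̇ = J⁺·V = [0.5660, -0.1310, 0.8640]

0.5660 -0.1310 0.8640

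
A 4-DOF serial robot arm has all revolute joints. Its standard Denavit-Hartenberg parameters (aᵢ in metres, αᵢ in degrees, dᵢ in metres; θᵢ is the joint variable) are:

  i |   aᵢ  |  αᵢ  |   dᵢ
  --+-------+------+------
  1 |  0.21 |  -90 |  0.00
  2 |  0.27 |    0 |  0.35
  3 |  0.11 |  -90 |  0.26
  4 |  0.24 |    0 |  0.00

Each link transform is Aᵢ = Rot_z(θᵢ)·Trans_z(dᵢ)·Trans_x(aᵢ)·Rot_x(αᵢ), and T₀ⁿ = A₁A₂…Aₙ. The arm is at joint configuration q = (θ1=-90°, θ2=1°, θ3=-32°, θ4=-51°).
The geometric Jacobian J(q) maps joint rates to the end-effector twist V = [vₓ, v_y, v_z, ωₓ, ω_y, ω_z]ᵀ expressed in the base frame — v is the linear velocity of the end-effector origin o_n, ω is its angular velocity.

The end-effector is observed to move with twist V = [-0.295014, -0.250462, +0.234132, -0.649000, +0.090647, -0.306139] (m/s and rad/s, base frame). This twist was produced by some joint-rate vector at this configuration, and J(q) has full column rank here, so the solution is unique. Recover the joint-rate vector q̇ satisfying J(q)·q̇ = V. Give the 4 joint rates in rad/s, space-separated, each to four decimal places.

-0.4570 -0.3920 -0.2570 -0.1760

o_n = [0.7965, -0.7037, 0.1297]
J₁: ẑ×o_n = [0.7037, 0.7965, -0.0000], ω = ẑ
J2: z=[1.0000, 0.0000, 0.0000] o=[0.0000, -0.2100, 0.0000] → [0.0000, -0.1297, -0.4937, 1.0000, 0.0000, 0.0000]
J3: z=[1.0000, 0.0000, 0.0000] o=[0.3500, -0.4800, -0.0047] → [0.0000, -0.1344, -0.2238, 1.0000, 0.0000, 0.0000]
J4: z=[0.0000, -0.5150, -0.8572] o=[0.6100, -0.5742, 0.0519] → [-0.1510, -0.1599, 0.0961, 0.0000, -0.5150, -0.8572]
q̇ = J⁺·V = [-0.4570, -0.3920, -0.2570, -0.1760]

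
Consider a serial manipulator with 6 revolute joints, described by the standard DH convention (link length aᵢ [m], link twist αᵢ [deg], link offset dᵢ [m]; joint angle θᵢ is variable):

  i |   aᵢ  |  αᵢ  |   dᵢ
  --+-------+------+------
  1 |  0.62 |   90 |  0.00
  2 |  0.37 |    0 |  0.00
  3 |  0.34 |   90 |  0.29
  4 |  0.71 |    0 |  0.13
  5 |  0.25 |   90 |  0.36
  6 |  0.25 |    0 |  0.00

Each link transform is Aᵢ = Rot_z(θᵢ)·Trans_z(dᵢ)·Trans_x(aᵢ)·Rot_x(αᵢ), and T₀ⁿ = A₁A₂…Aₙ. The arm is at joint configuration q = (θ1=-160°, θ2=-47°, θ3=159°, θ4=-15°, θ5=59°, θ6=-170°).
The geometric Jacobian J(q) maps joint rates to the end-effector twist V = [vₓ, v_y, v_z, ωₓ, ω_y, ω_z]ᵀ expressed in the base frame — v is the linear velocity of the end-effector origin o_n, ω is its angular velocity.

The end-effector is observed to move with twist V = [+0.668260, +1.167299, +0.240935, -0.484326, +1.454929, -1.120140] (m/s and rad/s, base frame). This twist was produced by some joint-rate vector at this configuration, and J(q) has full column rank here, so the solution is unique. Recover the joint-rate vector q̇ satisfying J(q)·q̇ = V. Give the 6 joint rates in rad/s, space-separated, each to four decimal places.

o_n = [-0.8840, -0.2059, 0.8503]
J₁: ẑ×o_n = [0.2059, -0.8840, 0.0000], ω = ẑ
J2: z=[-0.3420, 0.9397, 0.0000] o=[-0.5826, -0.2121, 0.0000] → [0.7991, 0.2908, 0.2811, -0.3420, 0.9397, 0.0000]
J3: z=[-0.3420, 0.9397, 0.0000] o=[-0.8197, -0.2984, -0.2706] → [1.0533, 0.3834, 0.0288, -0.3420, 0.9397, 0.0000]
J4: z=[-0.8713, -0.3171, 0.3746] o=[-0.7992, 0.0177, 0.0446] → [-0.1717, 0.6702, 0.1679, -0.8713, -0.3171, 0.3746]
J5: z=[-0.8713, -0.3171, 0.3746] o=[-0.6082, -0.1083, 0.7292] → [-0.0019, 0.0022, -0.0024, -0.8713, -0.3171, 0.3746]
J6: z=[0.4906, -0.5870, 0.6441] o=[-0.9180, -0.0363, 1.0308] → [0.2152, 0.1104, -0.0633, 0.4906, -0.5870, 0.6441]
q̇ = J⁺·V = [-0.5980, 0.3190, 0.7290, 0.5110, -0.7460, -0.6740]

-0.5980 0.3190 0.7290 0.5110 -0.7460 -0.6740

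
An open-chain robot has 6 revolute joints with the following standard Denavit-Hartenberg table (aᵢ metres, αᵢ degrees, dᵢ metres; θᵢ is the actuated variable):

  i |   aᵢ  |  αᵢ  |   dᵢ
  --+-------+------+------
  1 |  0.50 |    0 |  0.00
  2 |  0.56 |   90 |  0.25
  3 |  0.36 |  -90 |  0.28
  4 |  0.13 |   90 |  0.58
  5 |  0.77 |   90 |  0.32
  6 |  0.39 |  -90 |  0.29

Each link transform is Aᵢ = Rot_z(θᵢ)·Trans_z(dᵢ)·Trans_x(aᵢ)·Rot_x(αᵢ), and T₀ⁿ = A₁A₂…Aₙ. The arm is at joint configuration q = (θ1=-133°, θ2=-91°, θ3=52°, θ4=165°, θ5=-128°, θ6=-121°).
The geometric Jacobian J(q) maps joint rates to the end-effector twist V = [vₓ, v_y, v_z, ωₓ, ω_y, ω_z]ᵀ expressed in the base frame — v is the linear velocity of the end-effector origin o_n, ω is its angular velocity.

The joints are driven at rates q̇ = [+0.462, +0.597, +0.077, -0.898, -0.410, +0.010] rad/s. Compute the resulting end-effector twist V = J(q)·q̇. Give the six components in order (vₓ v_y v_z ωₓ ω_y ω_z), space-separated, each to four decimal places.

-0.2618 -0.3423 0.1566 -0.1319 0.7878 0.4323

o_n = [-0.6331, 0.4864, 1.0634]
J₁: ẑ×o_n = [-0.4864, -0.6331, 0.0000], ω = ẑ
J2: z=[0.0000, 0.0000, 1.0000] o=[-0.3410, -0.3657, 0.0000] → [-0.8520, -0.2921, 0.0000, 0.0000, 0.0000, 1.0000]
J3: z=[0.6947, 0.7193, 0.0000] o=[-0.7438, 0.0233, 0.2500] → [0.5851, -0.5650, 0.2420, 0.6947, 0.7193, 0.0000]
J4: z=[0.5668, -0.5474, 0.6157] o=[-0.7088, 0.3787, 0.5337] → [-0.3562, -0.2537, 0.1024, 0.5668, -0.5474, 0.6157]
J5: z=[-0.7856, -0.5841, 0.2040] o=[-0.3477, -0.0167, 0.7918] → [-0.2612, 0.1551, -0.5619, -0.7856, -0.5841, 0.2040]
J6: z=[0.1536, 0.1352, 0.9788] o=[-1.0607, 0.4126, 0.8444] → [-0.0426, 0.3849, -0.0465, 0.1536, 0.1352, 0.9788]
V = J·q̇ = [-0.2618, -0.3423, 0.1566, -0.1319, 0.7878, 0.4323]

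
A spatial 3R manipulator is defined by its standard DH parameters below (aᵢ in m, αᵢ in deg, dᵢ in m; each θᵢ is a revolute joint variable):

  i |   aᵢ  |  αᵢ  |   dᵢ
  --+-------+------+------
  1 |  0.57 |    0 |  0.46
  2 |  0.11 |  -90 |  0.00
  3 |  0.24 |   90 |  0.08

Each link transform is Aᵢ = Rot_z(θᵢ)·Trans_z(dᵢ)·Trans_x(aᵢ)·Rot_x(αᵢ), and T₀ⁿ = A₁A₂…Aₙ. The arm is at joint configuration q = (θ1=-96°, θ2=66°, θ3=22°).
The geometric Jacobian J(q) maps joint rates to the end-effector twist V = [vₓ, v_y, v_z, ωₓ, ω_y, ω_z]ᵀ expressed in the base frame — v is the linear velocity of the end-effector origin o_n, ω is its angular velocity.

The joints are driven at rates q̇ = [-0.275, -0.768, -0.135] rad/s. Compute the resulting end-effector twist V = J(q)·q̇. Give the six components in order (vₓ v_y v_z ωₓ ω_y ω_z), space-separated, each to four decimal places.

o_n = [0.2684, -0.6639, 0.3701]
J₁: ẑ×o_n = [0.6639, 0.2684, -0.0000], ω = ẑ
J2: z=[0.0000, 0.0000, 1.0000] o=[-0.0596, -0.5669, 0.4600] → [0.0970, 0.3280, -0.0000, 0.0000, 0.0000, 1.0000]
J3: z=[0.5000, 0.8660, 0.0000] o=[0.0357, -0.6219, 0.4600] → [-0.0779, 0.0450, -0.2225, 0.5000, 0.8660, 0.0000]
V = J·q̇ = [-0.2465, -0.3318, 0.0300, -0.0675, -0.1169, -1.0430]

-0.2465 -0.3318 0.0300 -0.0675 -0.1169 -1.0430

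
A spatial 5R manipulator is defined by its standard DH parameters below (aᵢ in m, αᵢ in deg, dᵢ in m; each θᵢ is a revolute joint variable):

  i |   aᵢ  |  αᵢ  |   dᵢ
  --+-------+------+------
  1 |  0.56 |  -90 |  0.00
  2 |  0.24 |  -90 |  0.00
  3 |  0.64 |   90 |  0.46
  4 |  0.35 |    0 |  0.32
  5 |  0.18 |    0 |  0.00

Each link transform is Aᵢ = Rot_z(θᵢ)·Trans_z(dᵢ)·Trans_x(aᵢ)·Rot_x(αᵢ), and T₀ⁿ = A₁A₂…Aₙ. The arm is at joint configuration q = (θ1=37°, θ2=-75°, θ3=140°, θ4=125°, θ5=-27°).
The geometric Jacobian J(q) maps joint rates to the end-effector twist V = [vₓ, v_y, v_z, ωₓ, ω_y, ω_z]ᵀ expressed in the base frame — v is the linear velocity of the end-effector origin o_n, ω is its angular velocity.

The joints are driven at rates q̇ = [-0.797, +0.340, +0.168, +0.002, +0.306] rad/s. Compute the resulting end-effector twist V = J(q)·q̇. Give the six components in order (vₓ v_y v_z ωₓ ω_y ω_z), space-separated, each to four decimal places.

o_n = [1.4951, 0.4863, -0.1154]
J₁: ẑ×o_n = [-0.4863, 1.4951, 0.0000], ω = ẑ
J2: z=[-0.6018, 0.7986, 0.0000] o=[0.4472, 0.3370, 0.0000] → [-0.0921, -0.0694, -0.9267, -0.6018, 0.7986, 0.0000]
J3: z=[0.7714, 0.5813, -0.2588] o=[0.4968, 0.3744, 0.2318] → [-0.1729, 0.0095, -0.4940, 0.7714, 0.5813, -0.2588]
J4: z=[0.5939, -0.5117, 0.6209] o=[0.9979, 0.2369, -0.3608] → [-0.2804, 0.1629, 0.4025, 0.5939, -0.5117, 0.6209]
J5: z=[0.5939, -0.5117, 0.6209] o=[1.3633, 0.3668, -0.0878] → [-0.0601, 0.0982, 0.1384, 0.5939, -0.5117, 0.6209]
V = J·q̇ = [0.3083, -1.1832, -0.3549, 0.1079, 0.2116, -0.6492]

0.3083 -1.1832 -0.3549 0.1079 0.2116 -0.6492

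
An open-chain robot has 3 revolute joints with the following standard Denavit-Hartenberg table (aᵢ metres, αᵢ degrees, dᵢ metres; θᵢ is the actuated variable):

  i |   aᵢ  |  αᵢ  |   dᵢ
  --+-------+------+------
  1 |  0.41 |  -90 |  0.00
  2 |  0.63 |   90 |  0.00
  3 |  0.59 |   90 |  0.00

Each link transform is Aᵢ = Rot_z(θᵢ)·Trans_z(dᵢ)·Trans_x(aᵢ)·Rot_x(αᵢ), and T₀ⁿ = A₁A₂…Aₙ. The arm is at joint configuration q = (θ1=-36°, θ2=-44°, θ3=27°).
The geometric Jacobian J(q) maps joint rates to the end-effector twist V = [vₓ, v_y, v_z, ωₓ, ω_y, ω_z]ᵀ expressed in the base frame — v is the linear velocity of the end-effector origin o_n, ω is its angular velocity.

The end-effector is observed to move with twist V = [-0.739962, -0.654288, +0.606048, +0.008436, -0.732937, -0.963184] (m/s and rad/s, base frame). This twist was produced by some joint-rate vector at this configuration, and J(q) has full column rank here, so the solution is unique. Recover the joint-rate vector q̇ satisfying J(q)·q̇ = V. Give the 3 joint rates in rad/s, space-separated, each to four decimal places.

-0.5100 -0.5880 -0.6300

o_n = [1.1617, -0.5129, 0.8028]
J₁: ẑ×o_n = [0.5129, 1.1617, -0.0000], ω = ẑ
J2: z=[0.5878, 0.8090, 0.0000] o=[0.3317, -0.2410, 0.0000] → [0.6495, -0.4719, -0.8313, 0.5878, 0.8090, 0.0000]
J3: z=[-0.5620, 0.4083, 0.7193] o=[0.6983, -0.5074, 0.4376] → [0.1531, 0.5385, -0.1861, -0.5620, 0.4083, 0.7193]
q̇ = J⁺·V = [-0.5100, -0.5880, -0.6300]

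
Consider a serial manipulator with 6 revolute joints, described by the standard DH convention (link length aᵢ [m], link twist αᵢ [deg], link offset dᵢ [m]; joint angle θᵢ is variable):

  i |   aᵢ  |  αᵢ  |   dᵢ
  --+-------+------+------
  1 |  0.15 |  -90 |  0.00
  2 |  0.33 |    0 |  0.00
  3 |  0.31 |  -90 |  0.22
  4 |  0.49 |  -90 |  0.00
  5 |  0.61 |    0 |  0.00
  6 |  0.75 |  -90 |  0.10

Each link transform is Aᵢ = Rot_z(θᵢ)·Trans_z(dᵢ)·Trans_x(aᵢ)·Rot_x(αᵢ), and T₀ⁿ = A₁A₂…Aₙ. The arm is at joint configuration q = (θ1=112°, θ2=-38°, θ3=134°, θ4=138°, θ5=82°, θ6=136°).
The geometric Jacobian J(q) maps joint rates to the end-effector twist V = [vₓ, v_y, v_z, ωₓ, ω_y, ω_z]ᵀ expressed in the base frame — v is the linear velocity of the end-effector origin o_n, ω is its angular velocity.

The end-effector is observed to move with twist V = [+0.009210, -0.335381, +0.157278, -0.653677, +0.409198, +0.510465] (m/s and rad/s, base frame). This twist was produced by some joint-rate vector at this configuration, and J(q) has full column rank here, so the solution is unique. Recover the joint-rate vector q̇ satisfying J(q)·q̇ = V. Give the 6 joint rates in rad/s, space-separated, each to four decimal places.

0.5310 -0.0140 0.4170 -0.6230 -0.2640 0.3310

o_n = [-0.4795, 0.3724, -0.0654]
J₁: ẑ×o_n = [-0.3724, -0.4795, 0.0000], ω = ẑ
J2: z=[-0.9272, -0.3746, 0.0000] o=[-0.0562, 0.1391, 0.0000] → [0.0245, -0.0606, -0.3749, -0.9272, -0.3746, 0.0000]
J3: z=[-0.9272, -0.3746, 0.0000] o=[-0.1536, 0.3802, 0.2032] → [0.1006, -0.2490, -0.1149, -0.9272, -0.3746, 0.0000]
J4: z=[0.3726, -0.9221, 0.1045] o=[-0.3454, 0.2677, -0.1051] → [-0.0476, -0.0288, -0.0846, 0.3726, -0.9221, 0.1045]
J5: z=[-0.7152, -0.2135, 0.6655] o=[-0.0557, 0.4258, 0.2570] → [0.1044, -0.5126, -0.0523, -0.7152, -0.2135, 0.6655]
J6: z=[-0.7152, -0.2135, 0.6655] o=[-0.2306, 1.0102, 0.2566] → [0.4932, -0.3960, 0.4030, -0.7152, -0.2135, 0.6655]
q̇ = J⁺·V = [0.5310, -0.0140, 0.4170, -0.6230, -0.2640, 0.3310]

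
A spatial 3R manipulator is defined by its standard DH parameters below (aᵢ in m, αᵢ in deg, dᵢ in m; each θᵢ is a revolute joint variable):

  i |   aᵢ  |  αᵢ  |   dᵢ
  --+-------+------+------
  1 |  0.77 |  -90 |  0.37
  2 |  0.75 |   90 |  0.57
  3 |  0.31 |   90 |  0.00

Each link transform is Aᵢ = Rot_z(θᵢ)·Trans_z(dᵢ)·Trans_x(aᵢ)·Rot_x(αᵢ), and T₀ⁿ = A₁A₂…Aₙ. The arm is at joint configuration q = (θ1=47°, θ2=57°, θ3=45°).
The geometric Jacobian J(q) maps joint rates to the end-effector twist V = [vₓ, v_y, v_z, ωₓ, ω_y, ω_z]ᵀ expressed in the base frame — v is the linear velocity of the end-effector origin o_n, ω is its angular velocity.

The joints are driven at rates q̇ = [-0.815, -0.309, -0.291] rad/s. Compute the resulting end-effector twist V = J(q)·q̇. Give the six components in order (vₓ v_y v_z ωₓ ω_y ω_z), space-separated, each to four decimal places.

o_n = [0.3080, 1.4874, -0.4428]
J₁: ẑ×o_n = [-1.4874, 0.3080, 0.0000], ω = ẑ
J2: z=[-0.7314, 0.6820, 0.0000] o=[0.5251, 0.5631, 0.3700] → [-0.5544, -0.5945, -0.5279, -0.7314, 0.6820, 0.0000]
J3: z=[0.5720, 0.6134, 0.5446] o=[0.3868, 1.2506, -0.2590] → [-0.2417, 0.0622, 0.1838, 0.5720, 0.6134, 0.5446]
V = J·q̇ = [1.4539, -0.0854, 0.1096, 0.0595, -0.3892, -0.9735]

1.4539 -0.0854 0.1096 0.0595 -0.3892 -0.9735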